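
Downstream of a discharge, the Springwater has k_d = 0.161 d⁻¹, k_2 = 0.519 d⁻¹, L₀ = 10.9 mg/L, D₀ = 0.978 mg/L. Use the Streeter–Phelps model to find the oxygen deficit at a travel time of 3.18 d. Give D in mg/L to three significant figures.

k_d L₀/(k_2−k_d) = 0.161×10.9/(0.519−0.161) = 1.755/0.3580 = 4.902 mg/L.
e^(−k_d t) = e^(−0.161×3.180) = 0.5993; e^(−k_2 t) = e^(−0.519×3.180) = 0.1920.
D = 4.902 × (0.5993 − 0.1920) + 0.978 × 0.1920 = 1.997 + 0.1877 = 2.185 mg/L.

D ≈ 2.18 mg/L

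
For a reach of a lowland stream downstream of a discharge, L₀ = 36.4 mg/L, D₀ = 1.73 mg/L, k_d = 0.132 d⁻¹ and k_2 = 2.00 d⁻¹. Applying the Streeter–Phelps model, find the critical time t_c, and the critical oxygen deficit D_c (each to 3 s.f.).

At the critical point dD/dt = 0, so k_d L₀ e^(−k_d t) = k_2 D. Substituting D(t) from the Streeter–Phelps equation and solving for t gives
t_c = ln[(k_2/k_d)(1 − D₀(k_2−k_d)/(k_d L₀))] / (k_2−k_d).
Here k_2−k_d = 1.868 d⁻¹ and 1 − D₀(k_2−k_d)/(k_d L₀) = 1 − 1.73×1.868/(0.132×36.4) = 0.3274, so
t_c = ln(15.15 × 0.3274) / 1.868 = 1.602 / 1.868 = 0.8574 d.
D_c = (k_d/k_2) L₀ e^(−k_d t_c) = (0.132/2.00) × 36.4 × e^(−0.132×0.8574) = 0.06600 × 36.4 × 0.8930 = 2.145 mg/L.

t_c ≈ 0.857 d; D_c ≈ 2.15 mg/L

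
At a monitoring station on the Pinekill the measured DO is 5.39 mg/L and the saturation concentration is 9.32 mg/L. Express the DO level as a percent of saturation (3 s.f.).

% saturation = C/C_s × 100 = 5.39/9.32 × 100 = 57.8 %.

57.8 % saturation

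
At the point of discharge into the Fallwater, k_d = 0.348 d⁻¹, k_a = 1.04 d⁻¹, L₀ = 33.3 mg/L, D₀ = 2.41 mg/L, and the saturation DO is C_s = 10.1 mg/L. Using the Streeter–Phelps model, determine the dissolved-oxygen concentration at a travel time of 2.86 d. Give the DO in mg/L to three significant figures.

k_d L₀/(k_a−k_d) = 0.348×33.3/(1.04−0.348) = 11.59/0.6920 = 16.75 mg/L.
e^(−k_d t) = e^(−0.348×2.860) = 0.3696; e^(−k_a t) = e^(−1.04×2.860) = 0.05108.
D = 16.75 × (0.3696 − 0.05108) + 2.41 × 0.05108 = 5.334 + 0.1231 = 5.457 mg/L.
DO = C_s − D = 10.1 − 5.457 = 4.643 mg/L.

DO ≈ 4.64 mg/L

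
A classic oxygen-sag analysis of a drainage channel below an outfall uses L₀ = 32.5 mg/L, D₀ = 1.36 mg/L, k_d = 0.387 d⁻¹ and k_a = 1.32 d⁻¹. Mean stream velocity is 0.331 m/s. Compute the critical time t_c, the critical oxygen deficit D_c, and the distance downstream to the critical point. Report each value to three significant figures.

t_c ≈ 1.20 d; D_c ≈ 5.99 mg/L; x_c ≈ 34.3 km

With k_a/k_d = 3.411 and 1 − D₀(k_a−k_d)/(k_d L₀) = 0.8991,
t_c = ln(3.411 × 0.8991) / (1.32 − 0.387) = ln(3.067) / 0.9330 = 1.121/0.9330 = 1.201 d.
L(t_c) = L₀ e^(−k_d t_c) = 32.5 × 0.6282 = 20.42 mg/L, and at the critical point k_a D_c = k_d L, so D_c = (0.387/1.32) × 20.42 = 5.986 mg/L.
x_c = v t_c = 0.331 m/s × 1.201 d × 86400 s/d = 34350 m ≈ 34.3 km.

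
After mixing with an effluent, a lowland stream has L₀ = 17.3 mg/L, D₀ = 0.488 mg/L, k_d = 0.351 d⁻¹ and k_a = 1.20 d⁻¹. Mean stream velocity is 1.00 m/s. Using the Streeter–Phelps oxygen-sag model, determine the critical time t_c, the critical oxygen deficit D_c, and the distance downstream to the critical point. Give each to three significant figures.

t_c ≈ 1.36 d; D_c ≈ 3.13 mg/L; x_c ≈ 118 km

With k_a/k_d = 3.419 and 1 − D₀(k_a−k_d)/(k_d L₀) = 0.9318,
t_c = ln(3.419 × 0.9318) / (1.20 − 0.351) = ln(3.186) / 0.8490 = 1.159/0.8490 = 1.365 d.
L(t_c) = L₀ e^(−k_d t_c) = 17.3 × 0.6194 = 10.72 mg/L, and at the critical point k_a D_c = k_d L, so D_c = (0.351/1.20) × 10.72 = 3.134 mg/L.
x_c = v t_c = 1.00 m/s × 1.365 d × 86400 s/d = 117900 m ≈ 118 km.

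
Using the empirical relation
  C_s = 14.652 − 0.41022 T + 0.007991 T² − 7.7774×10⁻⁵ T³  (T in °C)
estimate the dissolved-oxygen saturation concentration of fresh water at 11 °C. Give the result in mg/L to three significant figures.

C_s = 14.652 − 0.41022×11 + 0.007991×11² − 7.7774×10⁻⁵×11³ = 11.00 mg/L.

C_s ≈ 11.0 mg/L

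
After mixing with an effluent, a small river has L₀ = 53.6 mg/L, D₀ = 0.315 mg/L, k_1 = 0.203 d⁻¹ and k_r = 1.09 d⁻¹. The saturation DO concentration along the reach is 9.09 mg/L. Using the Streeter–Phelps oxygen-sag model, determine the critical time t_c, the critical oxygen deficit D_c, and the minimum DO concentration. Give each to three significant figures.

At the critical point dD/dt = 0, so k_1 L₀ e^(−k_1 t) = k_r D. Substituting D(t) from the Streeter–Phelps equation and solving for t gives
t_c = ln[(k_r/k_1)(1 − D₀(k_r−k_1)/(k_1 L₀))] / (k_r−k_1).
Here k_r−k_1 = 0.8870 d⁻¹ and 1 − D₀(k_r−k_1)/(k_1 L₀) = 1 − 0.315×0.8870/(0.203×53.6) = 0.9743, so
t_c = ln(5.369 × 0.9743) / 0.8870 = 1.655 / 0.8870 = 1.866 d.
L(t_c) = L₀ e^(−k_1 t_c) = 53.6 × 0.6848 = 36.70 mg/L, and at the critical point k_r D_c = k_1 L, so D_c = (0.203/1.09) × 36.70 = 6.835 mg/L.
Minimum DO = C_s − D_c = 9.09 − 6.835 = 2.255 mg/L.

t_c ≈ 1.87 d; D_c ≈ 6.84 mg/L; min DO ≈ 2.25 mg/L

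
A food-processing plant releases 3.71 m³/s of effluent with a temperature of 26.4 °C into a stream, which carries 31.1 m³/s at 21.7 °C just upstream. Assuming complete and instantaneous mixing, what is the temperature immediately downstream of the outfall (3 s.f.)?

Flow-weighted mixing: C = (Q_r C_r + Q_w C_w)/(Q_r + Q_w)
= (31.1×21.7 + 3.71×26.4)/(31.1 + 3.71) = 772.8/34.81 = 22.20 °C.

22.2 °C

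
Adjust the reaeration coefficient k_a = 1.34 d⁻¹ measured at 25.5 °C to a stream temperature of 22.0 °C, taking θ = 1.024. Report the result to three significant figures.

k_a(T₂) = k_a(T₁) · θ^(T₂−T₁) = 1.34 × 1.024^(22.0−25.5)
= 1.34 × 1.024^-3.50 = 1.34 × 0.9203 = 1.233 d⁻¹.

k_a ≈ 1.23 d⁻¹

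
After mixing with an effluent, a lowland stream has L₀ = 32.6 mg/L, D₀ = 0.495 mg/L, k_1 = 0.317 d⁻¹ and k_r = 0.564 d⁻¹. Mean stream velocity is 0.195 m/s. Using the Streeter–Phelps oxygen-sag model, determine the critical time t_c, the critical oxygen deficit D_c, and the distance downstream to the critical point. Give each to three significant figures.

With k_r/k_1 = 1.779 and 1 − D₀(k_r−k_1)/(k_1 L₀) = 0.9882,
t_c = ln(1.779 × 0.9882) / (0.564 − 0.317) = ln(1.758) / 0.2470 = 0.5643/0.2470 = 2.284 d.
L(t_c) = L₀ e^(−k_1 t_c) = 32.6 × 0.4847 = 15.80 mg/L, and at the critical point k_r D_c = k_1 L, so D_c = (0.317/0.564) × 15.80 = 8.882 mg/L.
x_c = v t_c = 0.195 m/s × 2.284 d × 86400 s/d = 38490 m ≈ 38.5 km.

t_c ≈ 2.28 d; D_c ≈ 8.88 mg/L; x_c ≈ 38.5 km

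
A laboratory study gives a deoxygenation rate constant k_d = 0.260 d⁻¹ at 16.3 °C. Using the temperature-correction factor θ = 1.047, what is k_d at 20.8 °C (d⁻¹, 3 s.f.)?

k_d(T₂) = k_d(T₁) · θ^(T₂−T₁) = 0.260 × 1.047^(20.8−16.3)
= 0.260 × 1.047^4.50 = 0.260 × 1.230 = 0.3197 d⁻¹.

k_d ≈ 0.320 d⁻¹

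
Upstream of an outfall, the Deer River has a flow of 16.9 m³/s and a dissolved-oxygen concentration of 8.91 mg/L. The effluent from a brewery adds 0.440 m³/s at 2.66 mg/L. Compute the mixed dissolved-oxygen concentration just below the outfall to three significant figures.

8.75 mg/L

Flow-weighted mixing: C = (Q_r C_r + Q_w C_w)/(Q_r + Q_w)
= (16.9×8.91 + 0.440×2.66)/(16.9 + 0.440) = 151.7/17.34 = 8.751 mg/L.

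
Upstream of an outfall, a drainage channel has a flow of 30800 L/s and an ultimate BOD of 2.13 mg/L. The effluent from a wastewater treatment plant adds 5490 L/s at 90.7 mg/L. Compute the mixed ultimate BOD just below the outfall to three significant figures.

15.5 mg/L

Flow-weighted mixing: C = (Q_r C_r + Q_w C_w)/(Q_r + Q_w)
= (30800×2.13 + 5490×90.7)/(30800 + 5490) = 563500/36290 = 15.53 mg/L.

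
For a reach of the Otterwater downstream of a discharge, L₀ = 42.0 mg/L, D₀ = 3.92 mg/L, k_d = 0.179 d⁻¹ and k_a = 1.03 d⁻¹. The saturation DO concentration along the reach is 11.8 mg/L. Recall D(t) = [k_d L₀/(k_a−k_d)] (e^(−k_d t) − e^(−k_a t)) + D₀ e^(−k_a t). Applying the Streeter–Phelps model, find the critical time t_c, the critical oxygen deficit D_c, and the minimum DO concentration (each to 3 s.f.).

t_c ≈ 1.37 d; D_c ≈ 5.71 mg/L; min DO ≈ 6.09 mg/L

t_c = [1/(k_a−k_d)] ln[(k_a/k_d)(1 − D₀(k_a−k_d)/(k_d L₀))]
= [1/(1.03−0.179)] ln[(1.03/0.179)(1 − 3.92×0.8510/(0.179×42.0))]
= (1/0.8510) ln[5.754 × 0.5563] = 1.175 × ln(3.201) = 1.175 × 1.163 = 1.367 d.
L(t_c) = L₀ e^(−k_d t_c) = 42.0 × 0.7829 = 32.88 mg/L, and at the critical point k_a D_c = k_d L, so D_c = (0.179/1.03) × 32.88 = 5.715 mg/L.
Minimum DO = C_s − D_c = 11.8 − 5.715 = 6.085 mg/L.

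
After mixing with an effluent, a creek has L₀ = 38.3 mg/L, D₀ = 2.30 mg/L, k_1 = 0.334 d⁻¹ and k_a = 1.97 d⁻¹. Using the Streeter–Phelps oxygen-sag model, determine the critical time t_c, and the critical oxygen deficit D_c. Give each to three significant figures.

With k_a/k_1 = 5.898 and 1 − D₀(k_a−k_1)/(k_1 L₀) = 0.7059,
t_c = ln(5.898 × 0.7059) / (1.97 − 0.334) = ln(4.163) / 1.636 = 1.426/1.636 = 0.8718 d.
D_c = (k_1/k_a) L₀ e^(−k_1 t_c) = (0.334/1.97) × 38.3 × e^(−0.334×0.8718) = 0.1695 × 38.3 × 0.7474 = 4.853 mg/L.

t_c ≈ 0.872 d; D_c ≈ 4.85 mg/L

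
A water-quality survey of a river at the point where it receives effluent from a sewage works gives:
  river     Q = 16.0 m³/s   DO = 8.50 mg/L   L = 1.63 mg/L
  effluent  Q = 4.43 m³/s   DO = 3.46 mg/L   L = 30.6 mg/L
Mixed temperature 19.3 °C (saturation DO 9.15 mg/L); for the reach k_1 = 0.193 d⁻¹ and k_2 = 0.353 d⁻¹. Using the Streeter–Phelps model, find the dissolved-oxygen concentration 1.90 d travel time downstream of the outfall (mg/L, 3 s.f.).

DO ≈ 6.53 mg/L

Mixed DO = (16.0×8.50 + 4.43×3.46)/(16.0+4.43) = 151.3/20.43 = 7.407 mg/L.
Mixed L₀ = (16.0×1.63 + 4.43×30.6)/(20.43) = 161.6/20.43 = 7.912 mg/L.
Initial deficit D₀ = C_s − DO₀ = 9.15 − 7.407 = 1.743 mg/L.
D(1.90) = [0.193×7.912/(0.353−0.193)](e^(−0.193×1.90) − e^(−0.353×1.90)) + 1.743 e^(−0.353×1.90)
= 9.544 × (0.6930 − 0.5114) + 1.743 × 0.5114 = 2.625 mg/L.
DO = 9.15 − 2.625 = 6.525 mg/L.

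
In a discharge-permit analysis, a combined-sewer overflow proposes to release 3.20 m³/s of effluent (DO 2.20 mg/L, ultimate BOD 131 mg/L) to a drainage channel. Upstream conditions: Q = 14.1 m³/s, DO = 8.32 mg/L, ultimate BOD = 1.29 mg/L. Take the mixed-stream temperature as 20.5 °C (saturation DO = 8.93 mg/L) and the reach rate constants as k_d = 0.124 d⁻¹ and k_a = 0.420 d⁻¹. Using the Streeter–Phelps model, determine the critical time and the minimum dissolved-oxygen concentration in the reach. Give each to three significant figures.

Mixed DO = (14.1×8.32 + 3.20×2.20)/(14.1+3.20) = 124.4/17.30 = 7.188 mg/L.
Mixed L₀ = (14.1×1.29 + 3.20×131)/(17.30) = 437.4/17.30 = 25.28 mg/L.
Initial deficit D₀ = C_s − DO₀ = 8.93 − 7.188 = 1.742 mg/L.
t_c = (1/0.2960) ln[(0.420/0.124)(1 − 1.742×0.2960/(0.124×25.28))] = 3.378 × ln(2.830) = 3.514 d.
D_c = (0.124/0.420) × 25.28 × e^(−0.124×3.514) = 0.2952 × 25.28 × 0.6468 = 4.828 mg/L.
Minimum DO = 8.93 − 4.828 = 4.102 mg/L.

t_c ≈ 3.51 d; minimum DO ≈ 4.10 mg/L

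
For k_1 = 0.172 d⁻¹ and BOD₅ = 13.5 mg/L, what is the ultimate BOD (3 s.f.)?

BOD₅ = L₀(1 − e^(−5k_1)) ⇒ L₀ = BOD₅ / (1 − e^(−5×0.172))
= 13.5 / (1 − 0.4232) = 13.5 / 0.5768 = 23.40 mg/L.

L₀ ≈ 23.4 mg/L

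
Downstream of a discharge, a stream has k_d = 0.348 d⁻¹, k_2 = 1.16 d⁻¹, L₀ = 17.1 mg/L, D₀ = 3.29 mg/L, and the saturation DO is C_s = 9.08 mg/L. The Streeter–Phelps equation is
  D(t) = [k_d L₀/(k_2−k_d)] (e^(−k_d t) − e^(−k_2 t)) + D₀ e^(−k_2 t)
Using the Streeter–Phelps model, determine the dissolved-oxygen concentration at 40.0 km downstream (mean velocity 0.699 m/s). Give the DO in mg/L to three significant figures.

DO ≈ 5.13 mg/L

Travel time t = x/v = 40.0 km / (0.699 m/s) = 40000 m / 0.699 m/s = 57220 s = 0.6623 d.
k_d L₀/(k_2−k_d) = 0.348×17.1/(1.16−0.348) = 5.951/0.8120 = 7.329 mg/L.
e^(−k_d t) = e^(−0.348×0.6623) = 0.7941; e^(−k_2 t) = e^(−1.16×0.6623) = 0.4638.
D = 7.329 × (0.7941 − 0.4638) + 3.29 × 0.4638 = 2.421 + 1.526 = 3.947 mg/L.
DO = C_s − D = 9.08 − 3.947 = 5.133 mg/L.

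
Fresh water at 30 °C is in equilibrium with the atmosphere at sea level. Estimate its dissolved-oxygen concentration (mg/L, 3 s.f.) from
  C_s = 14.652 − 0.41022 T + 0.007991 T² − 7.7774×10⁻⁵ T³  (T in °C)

C_s ≈ 7.44 mg/L

C_s = 14.652 − 0.41022×30 + 0.007991×30² − 7.7774×10⁻⁵×30³ = 7.437 mg/L.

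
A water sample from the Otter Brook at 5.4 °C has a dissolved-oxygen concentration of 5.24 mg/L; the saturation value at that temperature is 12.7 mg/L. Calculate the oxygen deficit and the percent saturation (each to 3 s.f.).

D = C_s − C = 12.7 − 5.24 = 7.46 mg/L.
% saturation = 5.24/12.7 × 100 = 41.3 %.

D ≈ 7.46 mg/L; 41.3 % saturation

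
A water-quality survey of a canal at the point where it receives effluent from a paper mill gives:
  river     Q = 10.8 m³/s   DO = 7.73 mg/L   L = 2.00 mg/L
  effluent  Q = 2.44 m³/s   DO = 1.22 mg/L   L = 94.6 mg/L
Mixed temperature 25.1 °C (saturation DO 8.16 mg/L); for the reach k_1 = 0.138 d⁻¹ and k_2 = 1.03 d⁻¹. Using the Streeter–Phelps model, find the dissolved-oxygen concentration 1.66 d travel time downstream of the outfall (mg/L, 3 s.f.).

Mixed DO = (10.8×7.73 + 2.44×1.22)/(10.8+2.44) = 86.46/13.24 = 6.530 mg/L.
Mixed L₀ = (10.8×2.00 + 2.44×94.6)/(13.24) = 252.4/13.24 = 19.07 mg/L.
Initial deficit D₀ = C_s − DO₀ = 8.16 − 6.530 = 1.630 mg/L.
D(1.66) = [0.138×19.07/(1.03−0.138)](e^(−0.138×1.66) − e^(−1.03×1.66)) + 1.630 e^(−1.03×1.66)
= 2.950 × (0.7953 − 0.1809) + 1.630 × 0.1809 = 2.107 mg/L.
DO = 8.16 − 2.107 = 6.053 mg/L.

DO ≈ 6.05 mg/L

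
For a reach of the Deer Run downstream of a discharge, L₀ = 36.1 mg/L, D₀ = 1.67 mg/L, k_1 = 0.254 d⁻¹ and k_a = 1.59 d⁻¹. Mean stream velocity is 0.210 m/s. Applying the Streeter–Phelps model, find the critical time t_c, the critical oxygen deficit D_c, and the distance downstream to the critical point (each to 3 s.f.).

t_c ≈ 1.16 d; D_c ≈ 4.29 mg/L; x_c ≈ 21.1 km

With k_a/k_1 = 6.260 and 1 − D₀(k_a−k_1)/(k_1 L₀) = 0.7567,
t_c = ln(6.260 × 0.7567) / (1.59 − 0.254) = ln(4.737) / 1.336 = 1.555/1.336 = 1.164 d.
D_c = (k_1/k_a) L₀ e^(−k_1 t_c) = (0.254/1.59) × 36.1 × e^(−0.254×1.164) = 0.1597 × 36.1 × 0.7440 = 4.291 mg/L.
x_c = v t_c = 0.210 m/s × 1.164 d × 86400 s/d = 21120 m ≈ 21.1 km.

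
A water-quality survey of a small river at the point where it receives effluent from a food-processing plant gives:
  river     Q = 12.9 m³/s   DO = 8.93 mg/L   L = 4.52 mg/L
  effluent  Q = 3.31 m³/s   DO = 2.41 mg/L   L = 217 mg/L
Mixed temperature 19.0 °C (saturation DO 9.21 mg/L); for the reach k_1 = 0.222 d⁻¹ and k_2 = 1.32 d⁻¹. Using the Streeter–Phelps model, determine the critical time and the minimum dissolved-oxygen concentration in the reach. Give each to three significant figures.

t_c ≈ 1.46 d; minimum DO ≈ 3.38 mg/L

Mixed DO = (12.9×8.93 + 3.31×2.41)/(12.9+3.31) = 123.2/16.21 = 7.599 mg/L.
Mixed L₀ = (12.9×4.52 + 3.31×217)/(16.21) = 776.6/16.21 = 47.91 mg/L.
Initial deficit D₀ = C_s − DO₀ = 9.21 − 7.599 = 1.611 mg/L.
t_c = (1/1.098) ln[(1.32/0.222)(1 − 1.611×1.098/(0.222×47.91))] = 0.9107 × ln(4.957) = 1.458 d.
D_c = (0.222/1.32) × 47.91 × e^(−0.222×1.458) = 0.1682 × 47.91 × 0.7235 = 5.829 mg/L.
Minimum DO = 9.21 − 5.829 = 3.381 mg/L.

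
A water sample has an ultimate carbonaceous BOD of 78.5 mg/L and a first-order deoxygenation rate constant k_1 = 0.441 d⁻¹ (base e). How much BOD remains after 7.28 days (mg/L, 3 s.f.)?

L_t = L₀ e^(−k_1 t) = 78.5 × e^(−0.441×7.28) = 78.5 × 0.04034 = 3.166 mg/L.

L ≈ 3.17 mg/L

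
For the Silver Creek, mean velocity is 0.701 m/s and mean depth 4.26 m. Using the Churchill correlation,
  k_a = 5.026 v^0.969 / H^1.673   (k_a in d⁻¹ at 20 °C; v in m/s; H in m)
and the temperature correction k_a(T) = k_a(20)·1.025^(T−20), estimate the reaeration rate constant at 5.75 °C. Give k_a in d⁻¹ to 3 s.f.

k_a(20) = 5.026 × 0.701^0.969 / 4.26^1.673 = 5.026 × 0.7088 / 11.30 = 0.3153 d⁻¹.
k_a(5.75) = 0.3153 × 1.025^(5.75−20) = 0.3153 × 0.7034 = 0.2218 d⁻¹.

k_a ≈ 0.222 d⁻¹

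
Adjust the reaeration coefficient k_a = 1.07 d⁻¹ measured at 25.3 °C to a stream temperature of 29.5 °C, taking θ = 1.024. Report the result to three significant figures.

k_a(T₂) = k_a(T₁) · θ^(T₂−T₁) = 1.07 × 1.024^(29.5−25.3)
= 1.07 × 1.024^4.20 = 1.07 × 1.105 = 1.182 d⁻¹.

k_a ≈ 1.18 d⁻¹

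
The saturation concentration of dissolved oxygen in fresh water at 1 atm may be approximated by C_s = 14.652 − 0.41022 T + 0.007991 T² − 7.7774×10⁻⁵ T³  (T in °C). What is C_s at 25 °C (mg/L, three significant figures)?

C_s ≈ 8.18 mg/L

C_s = 14.652 − 0.41022×25 + 0.007991×25² − 7.7774×10⁻⁵×25³ = 8.176 mg/L.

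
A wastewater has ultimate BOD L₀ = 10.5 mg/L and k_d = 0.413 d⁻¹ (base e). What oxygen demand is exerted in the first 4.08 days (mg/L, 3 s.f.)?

y ≈ 8.55 mg/L

y_t = L₀(1 − e^(−k_d t)) = 10.5 × (1 − e^(−0.413×4.08))
= 10.5 × (1 − 0.1854) = 10.5 × 0.8146 = 8.553 mg/L.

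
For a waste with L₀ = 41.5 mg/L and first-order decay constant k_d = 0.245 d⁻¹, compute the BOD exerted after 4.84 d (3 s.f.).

y_t = L₀(1 − e^(−k_d t)) = 41.5 × (1 − e^(−0.245×4.84))
= 41.5 × (1 − 0.3055) = 41.5 × 0.6945 = 28.82 mg/L.

y ≈ 28.8 mg/L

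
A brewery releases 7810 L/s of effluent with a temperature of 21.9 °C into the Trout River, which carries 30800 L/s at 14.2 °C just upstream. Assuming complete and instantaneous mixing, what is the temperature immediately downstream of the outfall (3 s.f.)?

15.8 °C

Flow-weighted mixing: C = (Q_r C_r + Q_w C_w)/(Q_r + Q_w)
= (30800×14.2 + 7810×21.9)/(30800 + 7810) = 608400/38610 = 15.76 °C.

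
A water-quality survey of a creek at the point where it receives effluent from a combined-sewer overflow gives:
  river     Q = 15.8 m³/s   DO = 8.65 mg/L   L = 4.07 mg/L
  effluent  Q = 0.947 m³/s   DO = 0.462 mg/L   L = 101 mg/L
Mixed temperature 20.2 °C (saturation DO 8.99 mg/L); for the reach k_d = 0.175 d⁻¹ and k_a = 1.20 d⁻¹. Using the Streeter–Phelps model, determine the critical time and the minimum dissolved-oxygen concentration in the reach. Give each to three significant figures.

t_c ≈ 1.22 d; minimum DO ≈ 7.86 mg/L

Mixed DO = (15.8×8.65 + 0.947×0.462)/(15.8+0.947) = 137.1/16.75 = 8.187 mg/L.
Mixed L₀ = (15.8×4.07 + 0.947×101)/(16.75) = 160.0/16.75 = 9.551 mg/L.
Initial deficit D₀ = C_s − DO₀ = 8.99 − 8.187 = 0.8030 mg/L.
t_c = (1/1.025) ln[(1.20/0.175)(1 − 0.8030×1.025/(0.175×9.551))] = 0.9756 × ln(3.480) = 1.217 d.
D_c = (0.175/1.20) × 9.551 × e^(−0.175×1.217) = 0.1458 × 9.551 × 0.8082 = 1.126 mg/L.
Minimum DO = 8.99 − 1.126 = 7.864 mg/L.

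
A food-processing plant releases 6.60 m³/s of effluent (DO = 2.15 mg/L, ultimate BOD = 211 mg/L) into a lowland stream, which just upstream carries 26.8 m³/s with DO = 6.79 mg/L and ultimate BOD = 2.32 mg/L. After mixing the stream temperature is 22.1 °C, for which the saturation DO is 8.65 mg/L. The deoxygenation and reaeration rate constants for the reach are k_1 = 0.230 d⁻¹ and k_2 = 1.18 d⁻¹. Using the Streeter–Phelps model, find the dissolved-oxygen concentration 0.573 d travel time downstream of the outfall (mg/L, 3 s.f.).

Mixed DO = (26.8×6.79 + 6.60×2.15)/(26.8+6.60) = 196.2/33.40 = 5.873 mg/L.
Mixed L₀ = (26.8×2.32 + 6.60×211)/(33.40) = 1455/33.40 = 43.56 mg/L.
Initial deficit D₀ = C_s − DO₀ = 8.65 − 5.873 = 2.777 mg/L.
D(0.573) = [0.230×43.56/(1.18−0.230)](e^(−0.230×0.573) − e^(−1.18×0.573)) + 2.777 e^(−1.18×0.573)
= 10.55 × (0.8765 − 0.5086) + 2.777 × 0.5086 = 5.292 mg/L.
DO = 8.65 − 5.292 = 3.358 mg/L.

DO ≈ 3.36 mg/L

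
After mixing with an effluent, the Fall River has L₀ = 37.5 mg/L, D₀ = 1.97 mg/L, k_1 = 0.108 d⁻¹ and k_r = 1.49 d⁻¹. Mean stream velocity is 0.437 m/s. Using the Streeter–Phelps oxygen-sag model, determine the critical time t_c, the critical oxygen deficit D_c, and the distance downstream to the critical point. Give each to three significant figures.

t_c = [1/(k_r−k_1)] ln[(k_r/k_1)(1 − D₀(k_r−k_1)/(k_1 L₀))]
= [1/(1.49−0.108)] ln[(1.49/0.108)(1 − 1.97×1.382/(0.108×37.5))]
= (1/1.382) ln[13.80 × 0.3278] = 0.7236 × ln(4.522) = 0.7236 × 1.509 = 1.092 d.
L(t_c) = L₀ e^(−k_1 t_c) = 37.5 × 0.8888 = 33.33 mg/L, and at the critical point k_r D_c = k_1 L, so D_c = (0.108/1.49) × 33.33 = 2.416 mg/L.
x_c = v t_c = 0.437 m/s × 1.092 d × 86400 s/d = 41230 m ≈ 41.2 km.

t_c ≈ 1.09 d; D_c ≈ 2.42 mg/L; x_c ≈ 41.2 km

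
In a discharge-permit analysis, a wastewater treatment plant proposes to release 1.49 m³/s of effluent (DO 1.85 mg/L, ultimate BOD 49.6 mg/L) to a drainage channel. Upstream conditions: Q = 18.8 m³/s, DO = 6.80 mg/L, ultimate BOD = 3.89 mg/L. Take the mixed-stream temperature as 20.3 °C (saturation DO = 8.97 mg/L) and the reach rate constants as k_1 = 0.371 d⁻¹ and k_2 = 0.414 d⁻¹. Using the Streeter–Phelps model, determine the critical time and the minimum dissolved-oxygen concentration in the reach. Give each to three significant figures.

t_c ≈ 1.59 d; minimum DO ≈ 5.37 mg/L

Mixed DO = (18.8×6.80 + 1.49×1.85)/(18.8+1.49) = 130.6/20.29 = 6.436 mg/L.
Mixed L₀ = (18.8×3.89 + 1.49×49.6)/(20.29) = 147.0/20.29 = 7.247 mg/L.
Initial deficit D₀ = C_s − DO₀ = 8.97 − 6.436 = 2.534 mg/L.
t_c = (1/0.04300) ln[(0.414/0.371)(1 − 2.534×0.04300/(0.371×7.247))] = 23.26 × ln(1.071) = 1.588 d.
D_c = (0.371/0.414) × 7.247 × e^(−0.371×1.588) = 0.8961 × 7.247 × 0.5547 = 3.602 mg/L.
Minimum DO = 8.97 − 3.602 = 5.368 mg/L.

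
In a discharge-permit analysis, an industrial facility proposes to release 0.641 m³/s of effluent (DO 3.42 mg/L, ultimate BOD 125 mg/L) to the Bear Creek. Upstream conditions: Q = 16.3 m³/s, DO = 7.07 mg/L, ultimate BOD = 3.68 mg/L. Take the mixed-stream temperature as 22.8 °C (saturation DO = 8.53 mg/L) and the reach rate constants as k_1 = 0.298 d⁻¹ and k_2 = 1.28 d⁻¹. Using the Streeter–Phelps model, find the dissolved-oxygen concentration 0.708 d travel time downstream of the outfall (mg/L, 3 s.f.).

Mixed DO = (16.3×7.07 + 0.641×3.42)/(16.3+0.641) = 117.4/16.94 = 6.932 mg/L.
Mixed L₀ = (16.3×3.68 + 0.641×125)/(16.94) = 140.1/16.94 = 8.270 mg/L.
Initial deficit D₀ = C_s − DO₀ = 8.53 − 6.932 = 1.598 mg/L.
D(0.708) = [0.298×8.270/(1.28−0.298)](e^(−0.298×0.708) − e^(−1.28×0.708)) + 1.598 e^(−1.28×0.708)
= 2.510 × (0.8098 − 0.4040) + 1.598 × 0.4040 = 1.664 mg/L.
DO = 8.53 − 1.664 = 6.866 mg/L.

DO ≈ 6.87 mg/L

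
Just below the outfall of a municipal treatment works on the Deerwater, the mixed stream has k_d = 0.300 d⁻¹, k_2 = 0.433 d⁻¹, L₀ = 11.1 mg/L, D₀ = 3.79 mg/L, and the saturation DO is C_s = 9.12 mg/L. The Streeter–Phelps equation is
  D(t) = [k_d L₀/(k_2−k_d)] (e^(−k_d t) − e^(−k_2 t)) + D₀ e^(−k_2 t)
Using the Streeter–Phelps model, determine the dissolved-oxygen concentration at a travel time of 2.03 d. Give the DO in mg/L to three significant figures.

DO ≈ 4.32 mg/L

k_d L₀/(k_2−k_d) = 0.300×11.1/(0.433−0.300) = 3.330/0.1330 = 25.04 mg/L.
e^(−k_d t) = e^(−0.300×2.030) = 0.5439; e^(−k_2 t) = e^(−0.433×2.030) = 0.4152.
D = 25.04 × (0.5439 − 0.4152) + 3.79 × 0.4152 = 3.222 + 1.574 = 4.796 mg/L.
DO = C_s − D = 9.12 − 4.796 = 4.324 mg/L.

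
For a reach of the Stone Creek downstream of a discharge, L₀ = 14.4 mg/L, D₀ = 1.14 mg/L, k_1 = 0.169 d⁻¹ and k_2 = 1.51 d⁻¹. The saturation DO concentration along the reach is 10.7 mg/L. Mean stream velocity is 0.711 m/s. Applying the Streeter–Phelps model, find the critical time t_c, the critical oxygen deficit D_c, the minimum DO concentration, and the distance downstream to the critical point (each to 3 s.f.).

t_c ≈ 0.895 d; D_c ≈ 1.39 mg/L; min DO ≈ 9.31 mg/L; x_c ≈ 55.0 km

With k_2/k_1 = 8.935 and 1 − D₀(k_2−k_1)/(k_1 L₀) = 0.3718,
t_c = ln(8.935 × 0.3718) / (1.51 − 0.169) = ln(3.322) / 1.341 = 1.201/1.341 = 0.8953 d.
L(t_c) = L₀ e^(−k_1 t_c) = 14.4 × 0.8596 = 12.38 mg/L, and at the critical point k_2 D_c = k_1 L, so D_c = (0.169/1.51) × 12.38 = 1.385 mg/L.
Minimum DO = C_s − D_c = 10.7 − 1.385 = 9.315 mg/L.
x_c = v t_c = 0.711 m/s × 0.8953 d × 86400 s/d = 55000 m ≈ 55.0 km.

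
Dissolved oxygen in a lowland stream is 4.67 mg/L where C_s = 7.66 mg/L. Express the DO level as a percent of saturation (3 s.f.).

61.0 % saturation

% saturation = C/C_s × 100 = 4.67/7.66 × 100 = 61.0 %.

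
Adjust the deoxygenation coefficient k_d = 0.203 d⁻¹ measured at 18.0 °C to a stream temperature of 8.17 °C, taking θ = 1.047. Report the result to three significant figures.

k_d(T₂) = k_d(T₁) · θ^(T₂−T₁) = 0.203 × 1.047^(8.17−18.0)
= 0.203 × 1.047^-9.83 = 0.203 × 0.6367 = 0.1292 d⁻¹.

k_d ≈ 0.129 d⁻¹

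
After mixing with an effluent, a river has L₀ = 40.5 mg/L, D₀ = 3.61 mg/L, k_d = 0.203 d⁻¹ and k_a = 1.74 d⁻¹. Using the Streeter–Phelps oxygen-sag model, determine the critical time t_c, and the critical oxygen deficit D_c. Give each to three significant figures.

t_c ≈ 0.667 d; D_c ≈ 4.13 mg/L

At the critical point dD/dt = 0, so k_d L₀ e^(−k_d t) = k_a D. Substituting D(t) from the Streeter–Phelps equation and solving for t gives
t_c = ln[(k_a/k_d)(1 − D₀(k_a−k_d)/(k_d L₀))] / (k_a−k_d).
Here k_a−k_d = 1.537 d⁻¹ and 1 − D₀(k_a−k_d)/(k_d L₀) = 1 − 3.61×1.537/(0.203×40.5) = 0.3251, so
t_c = ln(8.571 × 0.3251) / 1.537 = 1.025 / 1.537 = 0.6668 d.
D_c = (k_d/k_a) L₀ e^(−k_d t_c) = (0.203/1.74) × 40.5 × e^(−0.203×0.6668) = 0.1167 × 40.5 × 0.8734 = 4.127 mg/L.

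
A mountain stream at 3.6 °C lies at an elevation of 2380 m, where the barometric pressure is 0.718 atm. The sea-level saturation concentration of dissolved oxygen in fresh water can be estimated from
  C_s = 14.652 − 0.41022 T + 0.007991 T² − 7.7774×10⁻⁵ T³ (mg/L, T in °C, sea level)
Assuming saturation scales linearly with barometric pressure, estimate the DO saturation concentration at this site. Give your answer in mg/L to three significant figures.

At sea level: C_s = 14.652 − 0.41022×3.6 + 0.007991×3.6² − 7.7774×10⁻⁵×3.6³ = 13.28 mg/L.
Pressure correction: C_s' = 13.28 × 0.718 = 9.532 mg/L.

C_s ≈ 9.53 mg/L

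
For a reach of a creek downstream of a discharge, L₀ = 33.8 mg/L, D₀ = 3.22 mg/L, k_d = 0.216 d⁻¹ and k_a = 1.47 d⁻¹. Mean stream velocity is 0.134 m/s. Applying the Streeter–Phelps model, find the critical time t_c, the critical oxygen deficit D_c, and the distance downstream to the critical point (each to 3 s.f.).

t_c ≈ 0.887 d; D_c ≈ 4.10 mg/L; x_c ≈ 10.3 km

t_c = [1/(k_a−k_d)] ln[(k_a/k_d)(1 − D₀(k_a−k_d)/(k_d L₀))]
= [1/(1.47−0.216)] ln[(1.47/0.216)(1 − 3.22×1.254/(0.216×33.8))]
= (1/1.254) ln[6.806 × 0.4469] = 0.7974 × ln(3.042) = 0.7974 × 1.112 = 0.8871 d.
D_c = (k_d/k_a) L₀ e^(−k_d t_c) = (0.216/1.47) × 33.8 × e^(−0.216×0.8871) = 0.1469 × 33.8 × 0.8256 = 4.101 mg/L.
x_c = v t_c = 0.134 m/s × 0.8871 d × 86400 s/d = 10270 m ≈ 10.3 km.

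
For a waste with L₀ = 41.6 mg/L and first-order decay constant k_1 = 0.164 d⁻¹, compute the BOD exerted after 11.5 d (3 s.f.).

y_t = L₀(1 − e^(−k_1 t)) = 41.6 × (1 − e^(−0.164×11.5))
= 41.6 × (1 − 0.1517) = 41.6 × 0.8483 = 35.29 mg/L.

y ≈ 35.3 mg/L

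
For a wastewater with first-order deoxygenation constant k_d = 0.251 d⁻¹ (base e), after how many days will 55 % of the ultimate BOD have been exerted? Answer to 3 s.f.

t ≈ 3.18 d

y/L₀ = 1 − e^(−k_d t) = 0.55 ⇒ e^(−k_d t) = 0.450
t = −ln(0.450) / 0.251 = 0.7985 / 0.251 = 3.181 d.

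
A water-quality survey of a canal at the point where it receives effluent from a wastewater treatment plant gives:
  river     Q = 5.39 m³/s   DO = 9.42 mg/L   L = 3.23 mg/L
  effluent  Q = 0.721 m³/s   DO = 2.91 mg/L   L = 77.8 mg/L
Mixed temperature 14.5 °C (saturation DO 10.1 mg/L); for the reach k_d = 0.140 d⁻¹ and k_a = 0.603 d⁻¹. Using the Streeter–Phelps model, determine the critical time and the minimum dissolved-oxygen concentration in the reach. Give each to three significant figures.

t_c ≈ 2.06 d; minimum DO ≈ 8.01 mg/L

Mixed DO = (5.39×9.42 + 0.721×2.91)/(5.39+0.721) = 52.87/6.111 = 8.652 mg/L.
Mixed L₀ = (5.39×3.23 + 0.721×77.8)/(6.111) = 73.50/6.111 = 12.03 mg/L.
Initial deficit D₀ = C_s − DO₀ = 10.1 − 8.652 = 1.448 mg/L.
t_c = (1/0.4630) ln[(0.603/0.140)(1 − 1.448×0.4630/(0.140×12.03))] = 2.160 × ln(2.592) = 2.057 d.
D_c = (0.140/0.603) × 12.03 × e^(−0.140×2.057) = 0.2322 × 12.03 × 0.7497 = 2.094 mg/L.
Minimum DO = 10.1 − 2.094 = 8.006 mg/L.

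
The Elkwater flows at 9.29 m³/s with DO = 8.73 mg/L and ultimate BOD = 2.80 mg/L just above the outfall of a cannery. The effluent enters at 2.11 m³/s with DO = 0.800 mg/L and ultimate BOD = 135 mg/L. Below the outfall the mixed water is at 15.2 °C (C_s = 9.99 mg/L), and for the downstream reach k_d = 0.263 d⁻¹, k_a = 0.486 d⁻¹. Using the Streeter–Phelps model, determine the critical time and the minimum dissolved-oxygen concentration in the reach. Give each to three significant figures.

Mixed DO = (9.29×8.73 + 2.11×0.800)/(9.29+2.11) = 82.79/11.40 = 7.262 mg/L.
Mixed L₀ = (9.29×2.80 + 2.11×135)/(11.40) = 310.9/11.40 = 27.27 mg/L.
Initial deficit D₀ = C_s − DO₀ = 9.99 − 7.262 = 2.728 mg/L.
t_c = (1/0.2230) ln[(0.486/0.263)(1 − 2.728×0.2230/(0.263×27.27))] = 4.484 × ln(1.691) = 2.356 d.
D_c = (0.263/0.486) × 27.27 × e^(−0.263×2.356) = 0.5412 × 27.27 × 0.5381 = 7.941 mg/L.
Minimum DO = 9.99 − 7.941 = 2.049 mg/L.

t_c ≈ 2.36 d; minimum DO ≈ 2.05 mg/L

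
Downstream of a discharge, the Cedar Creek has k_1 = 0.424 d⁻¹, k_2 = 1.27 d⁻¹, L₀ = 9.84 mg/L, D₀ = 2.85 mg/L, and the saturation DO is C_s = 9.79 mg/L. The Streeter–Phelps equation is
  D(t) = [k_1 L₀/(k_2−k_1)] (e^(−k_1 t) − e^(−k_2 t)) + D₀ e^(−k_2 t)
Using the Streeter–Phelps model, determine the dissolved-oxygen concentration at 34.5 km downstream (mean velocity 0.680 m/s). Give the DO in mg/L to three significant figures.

Travel time t = x/v = 34.5 km / (0.680 m/s) = 34500 m / 0.680 m/s = 50740 s = 0.5872 d.
k_1 L₀/(k_2−k_1) = 0.424×9.84/(1.27−0.424) = 4.172/0.8460 = 4.932 mg/L.
e^(−k_1 t) = e^(−0.424×0.5872) = 0.7796; e^(−k_2 t) = e^(−1.27×0.5872) = 0.4744.
D = 4.932 × (0.7796 − 0.4744) + 2.85 × 0.4744 = 1.505 + 1.352 = 2.857 mg/L.
DO = C_s − D = 9.79 − 2.857 = 6.933 mg/L.

DO ≈ 6.93 mg/L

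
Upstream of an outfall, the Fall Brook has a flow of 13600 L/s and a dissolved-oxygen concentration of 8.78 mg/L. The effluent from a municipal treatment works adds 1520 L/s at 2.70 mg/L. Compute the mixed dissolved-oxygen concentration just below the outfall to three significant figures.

Flow-weighted mixing: C = (Q_r C_r + Q_w C_w)/(Q_r + Q_w)
= (13600×8.78 + 1520×2.70)/(13600 + 1520) = 123500/15120 = 8.169 mg/L.

8.17 mg/L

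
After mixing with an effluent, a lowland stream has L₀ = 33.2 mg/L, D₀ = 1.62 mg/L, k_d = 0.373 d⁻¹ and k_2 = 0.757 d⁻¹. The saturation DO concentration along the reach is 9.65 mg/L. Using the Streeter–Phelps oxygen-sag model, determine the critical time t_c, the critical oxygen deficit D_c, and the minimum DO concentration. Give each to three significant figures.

t_c = [1/(k_2−k_d)] ln[(k_2/k_d)(1 − D₀(k_2−k_d)/(k_d L₀))]
= [1/(0.757−0.373)] ln[(0.757/0.373)(1 − 1.62×0.3840/(0.373×33.2))]
= (1/0.3840) ln[2.029 × 0.9498] = 2.604 × ln(1.928) = 2.604 × 0.6562 = 1.709 d.
L(t_c) = L₀ e^(−k_d t_c) = 33.2 × 0.5286 = 17.55 mg/L, and at the critical point k_2 D_c = k_d L, so D_c = (0.373/0.757) × 17.55 = 8.648 mg/L.
Minimum DO = C_s − D_c = 9.65 − 8.648 = 1.002 mg/L.

t_c ≈ 1.71 d; D_c ≈ 8.65 mg/L; min DO ≈ 1.00 mg/L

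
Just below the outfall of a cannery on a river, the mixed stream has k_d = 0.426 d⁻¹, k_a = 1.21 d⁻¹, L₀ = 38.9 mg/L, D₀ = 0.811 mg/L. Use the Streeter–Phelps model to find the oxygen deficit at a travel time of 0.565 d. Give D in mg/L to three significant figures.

k_d L₀/(k_a−k_d) = 0.426×38.9/(1.21−0.426) = 16.57/0.7840 = 21.14 mg/L.
e^(−k_d t) = e^(−0.426×0.5650) = 0.7861; e^(−k_a t) = e^(−1.21×0.5650) = 0.5048.
D = 21.14 × (0.7861 − 0.5048) + 0.811 × 0.5048 = 5.946 + 0.4094 = 6.356 mg/L.

D ≈ 6.36 mg/L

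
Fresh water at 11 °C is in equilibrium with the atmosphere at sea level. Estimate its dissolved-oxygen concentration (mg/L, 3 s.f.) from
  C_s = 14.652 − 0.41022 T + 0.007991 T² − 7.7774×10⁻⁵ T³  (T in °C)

C_s ≈ 11.0 mg/L

C_s = 14.652 − 0.41022×11 + 0.007991×11² − 7.7774×10⁻⁵×11³ = 11.00 mg/L.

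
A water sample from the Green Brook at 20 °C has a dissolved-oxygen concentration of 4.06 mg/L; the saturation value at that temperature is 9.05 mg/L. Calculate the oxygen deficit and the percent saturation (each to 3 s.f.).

D = C_s − C = 9.05 − 4.06 = 4.99 mg/L.
% saturation = 4.06/9.05 × 100 = 44.9 %.

D ≈ 4.99 mg/L; 44.9 % saturation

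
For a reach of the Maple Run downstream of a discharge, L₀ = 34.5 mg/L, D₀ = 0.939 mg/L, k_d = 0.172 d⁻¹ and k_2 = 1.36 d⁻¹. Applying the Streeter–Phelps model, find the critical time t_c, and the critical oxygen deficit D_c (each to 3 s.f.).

t_c ≈ 1.57 d; D_c ≈ 3.33 mg/L

With k_2/k_d = 7.907 and 1 − D₀(k_2−k_d)/(k_d L₀) = 0.8120,
t_c = ln(7.907 × 0.8120) / (1.36 − 0.172) = ln(6.421) / 1.188 = 1.860/1.188 = 1.565 d.
D_c = (k_d/k_2) L₀ e^(−k_d t_c) = (0.172/1.36) × 34.5 × e^(−0.172×1.565) = 0.1265 × 34.5 × 0.7640 = 3.333 mg/L.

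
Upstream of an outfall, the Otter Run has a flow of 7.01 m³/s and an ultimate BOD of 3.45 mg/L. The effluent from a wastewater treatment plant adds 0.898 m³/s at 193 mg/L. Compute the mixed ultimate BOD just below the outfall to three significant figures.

Flow-weighted mixing: C = (Q_r C_r + Q_w C_w)/(Q_r + Q_w)
= (7.01×3.45 + 0.898×193)/(7.01 + 0.898) = 197.5/7.908 = 24.97 mg/L.

25.0 mg/L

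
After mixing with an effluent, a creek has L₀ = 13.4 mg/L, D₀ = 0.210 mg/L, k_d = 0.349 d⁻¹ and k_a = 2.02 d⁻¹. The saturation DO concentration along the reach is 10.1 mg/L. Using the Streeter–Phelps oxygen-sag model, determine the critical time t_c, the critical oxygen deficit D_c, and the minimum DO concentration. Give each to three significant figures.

t_c ≈ 1.00 d; D_c ≈ 1.63 mg/L; min DO ≈ 8.47 mg/L

At the critical point dD/dt = 0, so k_d L₀ e^(−k_d t) = k_a D. Substituting D(t) from the Streeter–Phelps equation and solving for t gives
t_c = ln[(k_a/k_d)(1 − D₀(k_a−k_d)/(k_d L₀))] / (k_a−k_d).
Here k_a−k_d = 1.671 d⁻¹ and 1 − D₀(k_a−k_d)/(k_d L₀) = 1 − 0.210×1.671/(0.349×13.4) = 0.9250, so
t_c = ln(5.788 × 0.9250) / 1.671 = 1.678 / 1.671 = 1.004 d.
L(t_c) = L₀ e^(−k_d t_c) = 13.4 × 0.7044 = 9.439 mg/L, and at the critical point k_a D_c = k_d L, so D_c = (0.349/2.02) × 9.439 = 1.631 mg/L.
Minimum DO = C_s − D_c = 10.1 − 1.631 = 8.469 mg/L.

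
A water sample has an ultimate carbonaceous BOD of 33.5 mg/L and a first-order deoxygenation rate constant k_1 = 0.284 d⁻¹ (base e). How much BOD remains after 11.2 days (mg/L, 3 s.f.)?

L_t = L₀ e^(−k_1 t) = 33.5 × e^(−0.284×11.2) = 33.5 × 0.04155 = 1.392 mg/L.

L ≈ 1.39 mg/L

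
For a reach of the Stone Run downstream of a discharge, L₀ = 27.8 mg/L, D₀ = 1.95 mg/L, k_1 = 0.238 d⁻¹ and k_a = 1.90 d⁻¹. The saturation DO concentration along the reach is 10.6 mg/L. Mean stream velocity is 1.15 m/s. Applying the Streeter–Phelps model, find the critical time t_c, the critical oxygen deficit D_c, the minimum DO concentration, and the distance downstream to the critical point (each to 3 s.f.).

t_c ≈ 0.845 d; D_c ≈ 2.85 mg/L; min DO ≈ 7.75 mg/L; x_c ≈ 84.0 km

t_c = [1/(k_a−k_1)] ln[(k_a/k_1)(1 − D₀(k_a−k_1)/(k_1 L₀))]
= [1/(1.90−0.238)] ln[(1.90/0.238)(1 − 1.95×1.662/(0.238×27.8))]
= (1/1.662) ln[7.983 × 0.5102] = 0.6017 × ln(4.073) = 0.6017 × 1.404 = 0.8450 d.
L(t_c) = L₀ e^(−k_1 t_c) = 27.8 × 0.8178 = 22.74 mg/L, and at the critical point k_a D_c = k_1 L, so D_c = (0.238/1.90) × 22.74 = 2.848 mg/L.
Minimum DO = C_s − D_c = 10.6 − 2.848 = 7.752 mg/L.
x_c = v t_c = 1.15 m/s × 0.8450 d × 86400 s/d = 83960 m ≈ 84.0 km.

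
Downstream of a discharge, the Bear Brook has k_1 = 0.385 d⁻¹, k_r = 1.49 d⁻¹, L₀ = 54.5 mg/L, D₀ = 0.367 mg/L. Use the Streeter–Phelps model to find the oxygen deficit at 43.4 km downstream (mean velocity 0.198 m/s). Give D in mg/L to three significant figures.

Travel time t = x/v = 43.4 km / (0.198 m/s) = 43400 m / 0.198 m/s = 219200 s = 2.537 d.
k_1 L₀/(k_r−k_1) = 0.385×54.5/(1.49−0.385) = 20.98/1.105 = 18.99 mg/L.
e^(−k_1 t) = e^(−0.385×2.537) = 0.3765; e^(−k_r t) = e^(−1.49×2.537) = 0.02282.
D = 18.99 × (0.3765 − 0.02282) + 0.367 × 0.02282 = 6.717 + 0.008376 = 6.725 mg/L.

D ≈ 6.73 mg/L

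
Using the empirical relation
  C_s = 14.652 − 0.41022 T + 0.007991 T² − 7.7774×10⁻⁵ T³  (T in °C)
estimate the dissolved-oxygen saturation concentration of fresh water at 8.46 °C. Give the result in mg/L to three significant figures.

C_s = 14.652 − 0.41022×8.46 + 0.007991×8.46² − 7.7774×10⁻⁵×8.46³ = 11.71 mg/L.

C_s ≈ 11.7 mg/L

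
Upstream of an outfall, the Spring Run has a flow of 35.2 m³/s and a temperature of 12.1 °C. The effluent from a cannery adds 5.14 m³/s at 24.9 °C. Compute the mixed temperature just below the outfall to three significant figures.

Flow-weighted mixing: C = (Q_r C_r + Q_w C_w)/(Q_r + Q_w)
= (35.2×12.1 + 5.14×24.9)/(35.2 + 5.14) = 553.9/40.34 = 13.73 °C.

13.7 °C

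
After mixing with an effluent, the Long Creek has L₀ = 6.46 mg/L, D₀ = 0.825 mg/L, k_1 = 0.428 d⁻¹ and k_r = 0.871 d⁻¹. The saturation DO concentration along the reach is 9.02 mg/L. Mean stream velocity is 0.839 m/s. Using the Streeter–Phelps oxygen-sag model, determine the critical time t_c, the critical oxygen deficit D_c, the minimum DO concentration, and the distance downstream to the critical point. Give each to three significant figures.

With k_r/k_1 = 2.035 and 1 − D₀(k_r−k_1)/(k_1 L₀) = 0.8678,
t_c = ln(2.035 × 0.8678) / (0.871 − 0.428) = ln(1.766) / 0.4430 = 0.5687/0.4430 = 1.284 d.
L(t_c) = L₀ e^(−k_1 t_c) = 6.46 × 0.5772 = 3.729 mg/L, and at the critical point k_r D_c = k_1 L, so D_c = (0.428/0.871) × 3.729 = 1.832 mg/L.
Minimum DO = C_s − D_c = 9.02 − 1.832 = 7.188 mg/L.
x_c = v t_c = 0.839 m/s × 1.284 d × 86400 s/d = 93070 m ≈ 93.1 km.

t_c ≈ 1.28 d; D_c ≈ 1.83 mg/L; min DO ≈ 7.19 mg/L; x_c ≈ 93.1 km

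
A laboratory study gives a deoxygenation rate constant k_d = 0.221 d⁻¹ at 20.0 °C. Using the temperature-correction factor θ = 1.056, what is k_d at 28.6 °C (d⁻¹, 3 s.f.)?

k_d(T₂) = k_d(T₁) · θ^(T₂−T₁) = 0.221 × 1.056^(28.6−20.0)
= 0.221 × 1.056^8.60 = 0.221 × 1.598 = 0.3531 d⁻¹.

k_d ≈ 0.353 d⁻¹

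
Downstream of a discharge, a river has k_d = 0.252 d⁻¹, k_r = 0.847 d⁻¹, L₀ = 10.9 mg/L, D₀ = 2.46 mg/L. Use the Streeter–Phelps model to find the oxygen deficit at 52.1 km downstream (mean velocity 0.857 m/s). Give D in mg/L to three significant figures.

D ≈ 2.68 mg/L

Travel time t = x/v = 52.1 km / (0.857 m/s) = 52100 m / 0.857 m/s = 60790 s = 0.7036 d.
k_d L₀/(k_r−k_d) = 0.252×10.9/(0.847−0.252) = 2.747/0.5950 = 4.616 mg/L.
e^(−k_d t) = e^(−0.252×0.7036) = 0.8375; e^(−k_r t) = e^(−0.847×0.7036) = 0.5510.
D = 4.616 × (0.8375 − 0.5510) + 2.46 × 0.5510 = 1.323 + 1.356 = 2.678 mg/L.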